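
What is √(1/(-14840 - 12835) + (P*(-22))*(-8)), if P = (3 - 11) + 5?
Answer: I*√1797325323/1845 ≈ 22.978*I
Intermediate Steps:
P = -3 (P = -8 + 5 = -3)
√(1/(-14840 - 12835) + (P*(-22))*(-8)) = √(1/(-14840 - 12835) - 3*(-22)*(-8)) = √(1/(-27675) + 66*(-8)) = √(-1/27675 - 528) = √(-14612401/27675) = I*√1797325323/1845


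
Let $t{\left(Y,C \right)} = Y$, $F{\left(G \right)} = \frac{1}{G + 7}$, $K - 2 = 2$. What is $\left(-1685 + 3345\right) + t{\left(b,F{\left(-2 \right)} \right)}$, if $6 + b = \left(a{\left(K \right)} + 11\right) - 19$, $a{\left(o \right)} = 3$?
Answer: $1649$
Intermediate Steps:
$K = 4$ ($K = 2 + 2 = 4$)
$F{\left(G \right)} = \frac{1}{7 + G}$
$b = -11$ ($b = -6 + \left(\left(3 + 11\right) - 19\right) = -6 + \left(14 - 19\right) = -6 - 5 = -11$)
$\left(-1685 + 3345\right) + t{\left(b,F{\left(-2 \right)} \right)} = \left(-1685 + 3345\right) - 11 = 1660 - 11 = 1649$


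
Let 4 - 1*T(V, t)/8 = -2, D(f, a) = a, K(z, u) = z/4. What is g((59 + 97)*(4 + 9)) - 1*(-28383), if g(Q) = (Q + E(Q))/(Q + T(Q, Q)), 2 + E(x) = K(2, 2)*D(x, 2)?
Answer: 58925135/2076 ≈ 28384.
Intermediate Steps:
K(z, u) = z/4 (K(z, u) = z*(1/4) = z/4)
T(V, t) = 48 (T(V, t) = 32 - 8*(-2) = 32 + 16 = 48)
E(x) = -1 (E(x) = -2 + ((1/4)*2)*2 = -2 + (1/2)*2 = -2 + 1 = -1)
g(Q) = (-1 + Q)/(48 + Q) (g(Q) = (Q - 1)/(Q + 48) = (-1 + Q)/(48 + Q))
g((59 + 97)*(4 + 9)) - 1*(-28383) = (-1 + (59 + 97)*(4 + 9))/(48 + (59 + 97)*(4 + 9)) - 1*(-28383) = (-1 + 156*13)/(48 + 156*13) + 28383 = (-1 + 2028)/(48 + 2028) + 28383 = 2027/2076 + 28383 = 58925135/2076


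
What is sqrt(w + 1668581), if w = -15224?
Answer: sqrt(1653357) ≈ 1285.8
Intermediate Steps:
sqrt(w + 1668581) = sqrt(-15224 + 1668581) = sqrt(1653357)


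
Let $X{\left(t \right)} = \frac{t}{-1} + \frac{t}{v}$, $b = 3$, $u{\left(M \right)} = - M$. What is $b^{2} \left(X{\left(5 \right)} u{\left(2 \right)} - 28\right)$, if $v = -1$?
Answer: $-72$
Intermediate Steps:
$X{\left(t \right)} = - 2 t$ ($X{\left(t \right)} = \frac{t}{-1} + \frac{t}{-1} = t \left(-1\right) + t \left(-1\right) = - t - t = - 2 t$)
$b^{2} \left(X{\left(5 \right)} u{\left(2 \right)} - 28\right) = 3^{2} \left(\left(-2\right) 5 \left(\left(-1\right) 2\right) - 28\right) = 9 \left(\left(-10\right) \left(-2\right) - 28\right) = 9 \left(20 - 28\right) = 9 \left(-8\right) = -72$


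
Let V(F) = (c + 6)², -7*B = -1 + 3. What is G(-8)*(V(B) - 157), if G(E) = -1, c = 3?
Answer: 76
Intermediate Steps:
B = -2/7 (B = -(-1 + 3)/7 = -⅐*2 = -2/7 ≈ -0.28571)
V(F) = 81 (V(F) = (3 + 6)² = 9² = 81)
G(-8)*(V(B) - 157) = -(81 - 157) = -1*(-76) = 76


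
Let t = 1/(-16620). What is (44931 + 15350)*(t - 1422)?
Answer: -1424659513121/16620 ≈ -8.5720e+7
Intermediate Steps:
t = -1/16620 ≈ -6.0168e-5
(44931 + 15350)*(t - 1422) = (44931 + 15350)*(-1/16620 - 1422) = 60281*(-23633641/16620) = -1424659513121/16620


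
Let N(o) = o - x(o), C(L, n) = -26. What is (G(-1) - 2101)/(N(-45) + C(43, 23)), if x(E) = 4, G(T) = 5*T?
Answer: 702/25 ≈ 28.080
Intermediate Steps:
N(o) = -4 + o (N(o) = o - 1*4 = o - 4 = -4 + o)
(G(-1) - 2101)/(N(-45) + C(43, 23)) = (5*(-1) - 2101)/((-4 - 45) - 26) = (-5 - 2101)/(-49 - 26) = -2106/(-75) = -2106*(-1/75) = 702/25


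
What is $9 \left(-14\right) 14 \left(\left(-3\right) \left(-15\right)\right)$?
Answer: $-79380$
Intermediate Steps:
$9 \left(-14\right) 14 \left(\left(-3\right) \left(-15\right)\right) = \left(-126\right) 14 \cdot 45 = \left(-1764\right) 45 = -79380$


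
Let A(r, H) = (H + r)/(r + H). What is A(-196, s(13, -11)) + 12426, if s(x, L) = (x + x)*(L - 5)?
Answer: 12427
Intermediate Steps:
s(x, L) = 2*x*(-5 + L) (s(x, L) = (2*x)*(-5 + L) = 2*x*(-5 + L))
A(r, H) = 1 (A(r, H) = (H + r)/(H + r) = 1)
A(-196, s(13, -11)) + 12426 = 1 + 12426 = 12427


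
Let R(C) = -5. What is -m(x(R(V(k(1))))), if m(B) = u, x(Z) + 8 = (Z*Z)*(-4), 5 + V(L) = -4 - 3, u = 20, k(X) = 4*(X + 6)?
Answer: -20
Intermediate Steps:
k(X) = 24 + 4*X (k(X) = 4*(6 + X) = 24 + 4*X)
V(L) = -12 (V(L) = -5 + (-4 - 3) = -5 - 7 = -12)
x(Z) = -8 - 4*Z**2 (x(Z) = -8 + (Z*Z)*(-4) = -8 + Z**2*(-4) = -8 - 4*Z**2)
m(B) = 20
-m(x(R(V(k(1))))) = -1*20 = -20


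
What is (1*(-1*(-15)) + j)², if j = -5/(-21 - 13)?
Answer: 265225/1156 ≈ 229.43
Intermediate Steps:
j = 5/34 (j = -5/(-34) = -1/34*(-5) = 5/34 ≈ 0.14706)
(1*(-1*(-15)) + j)² = (1*(-1*(-15)) + 5/34)² = (1*15 + 5/34)² = (15 + 5/34)² = (515/34)² = 265225/1156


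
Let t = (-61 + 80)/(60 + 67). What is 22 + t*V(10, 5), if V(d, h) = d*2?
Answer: 3174/127 ≈ 24.992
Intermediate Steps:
V(d, h) = 2*d
t = 19/127 ≈ 0.14961
22 + t*V(10, 5) = 22 + 19*(2*10)/127 = 22 + (19/127)*20 = 22 + 380/127 = 3174/127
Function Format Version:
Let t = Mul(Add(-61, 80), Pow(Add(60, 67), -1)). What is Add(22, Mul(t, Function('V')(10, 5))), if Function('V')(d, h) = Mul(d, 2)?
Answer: Rational(3174, 127) ≈ 24.992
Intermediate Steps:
Function('V')(d, h) = Mul(2, d)
t = Rational(19, 127) (t = Mul(19, Pow(127, -1)) = Mul(19, Rational(1, 127)) = Rational(19, 127) ≈ 0.14961)
Add(22, Mul(t, Function('V')(10, 5))) = Add(22, Mul(Rational(19, 127), Mul(2, 10))) = Add(22, Mul(Rational(19, 127), 20)) = Add(22, Rational(380, 127)) = Rational(3174, 127)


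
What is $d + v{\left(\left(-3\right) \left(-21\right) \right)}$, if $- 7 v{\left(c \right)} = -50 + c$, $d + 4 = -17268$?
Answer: $- \frac{120917}{7} \approx -17274.0$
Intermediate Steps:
$d = -17272$ ($d = -4 - 17268 = -17272$)
$v{\left(c \right)} = \frac{50}{7} - \frac{c}{7}$ ($v{\left(c \right)} = - \frac{-50 + c}{7} = \frac{50}{7} - \frac{c}{7}$)
$d + v{\left(\left(-3\right) \left(-21\right) \right)} = -17272 + \left(\frac{50}{7} - \frac{\left(-3\right) \left(-21\right)}{7}\right) = -17272 + \left(\frac{50}{7} - 9\right) = -17272 - \frac{13}{7} = - \frac{120917}{7}$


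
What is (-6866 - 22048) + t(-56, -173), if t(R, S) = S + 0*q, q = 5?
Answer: -29087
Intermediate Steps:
t(R, S) = S (t(R, S) = S + 0*5 = S + 0 = S)
(-6866 - 22048) + t(-56, -173) = (-6866 - 22048) - 173 = -28914 - 173 = -29087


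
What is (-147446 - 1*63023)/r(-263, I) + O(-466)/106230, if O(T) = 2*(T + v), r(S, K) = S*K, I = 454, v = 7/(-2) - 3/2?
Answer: 3707607531/2114012410 ≈ 1.7538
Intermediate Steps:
v = -5 (v = 7*(-½) - 3*½ = -7/2 - 3/2 = -5)
r(S, K) = K*S
O(T) = -10 + 2*T (O(T) = 2*(T - 5) = 2*(-5 + T) = -10 + 2*T)
(-147446 - 1*63023)/r(-263, I) + O(-466)/106230 = (-147446 - 1*63023)/((454*(-263))) + (-10 + 2*(-466))/106230 = (-147446 - 63023)/(-119402) + (-10 - 932)*(1/106230) = -210469*(-1/119402) - 942*1/106230 = 210469/119402 - 157/17705 = 3707607531/2114012410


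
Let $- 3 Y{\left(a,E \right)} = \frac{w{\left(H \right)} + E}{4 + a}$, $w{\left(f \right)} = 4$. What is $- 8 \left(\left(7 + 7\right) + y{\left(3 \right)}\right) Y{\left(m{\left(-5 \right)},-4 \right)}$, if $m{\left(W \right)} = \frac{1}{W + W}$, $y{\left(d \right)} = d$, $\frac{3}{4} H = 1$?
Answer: $0$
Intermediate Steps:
$H = \frac{4}{3}$ ($H = \frac{4}{3} \cdot 1 = \frac{4}{3} \approx 1.3333$)
$m{\left(W \right)} = \frac{1}{2 W}$
$Y{\left(a,E \right)} = - \frac{4 + E}{3 \left(4 + a\right)}$ ($Y{\left(a,E \right)} = - \frac{\left(4 + E\right) \frac{1}{4 + a}}{3} = - \frac{\frac{1}{4 + a} \left(4 + E\right)}{3} = - \frac{4 + E}{3 \left(4 + a\right)}$)
$- 8 \left(\left(7 + 7\right) + y{\left(3 \right)}\right) Y{\left(m{\left(-5 \right)},-4 \right)} = - 8 \left(\left(7 + 7\right) + 3\right) \frac{-4 - -4}{3 \left(4 + \frac{1}{2 \left(-5\right)}\right)} = - 8 \left(14 + 3\right) \frac{-4 + 4}{3 \left(4 + \frac{1}{2} \left(- \frac{1}{5}\right)\right)} = \left(-8\right) 17 \cdot \frac{1}{3} \frac{1}{4 - \frac{1}{10}} \cdot 0 = - 136 \cdot \frac{1}{3} \frac{1}{\frac{39}{10}} \cdot 0 = - 136 \cdot \frac{1}{3} \cdot \frac{10}{39} \cdot 0 = \left(-136\right) 0 = 0$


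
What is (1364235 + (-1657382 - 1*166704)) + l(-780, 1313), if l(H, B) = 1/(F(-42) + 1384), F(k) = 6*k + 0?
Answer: -520551331/1132 ≈ -4.5985e+5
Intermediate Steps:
F(k) = 6*k
l(H, B) = 1/1132 (l(H, B) = 1/(6*(-42) + 1384) = 1/(-252 + 1384) = 1/1132)
(1364235 + (-1657382 - 1*166704)) + l(-780, 1313) = (1364235 + (-1657382 - 1*166704)) + 1/1132 = (1364235 + (-1657382 - 166704)) + 1/1132 = (1364235 - 1824086) + 1/1132 = -459851 + 1/1132 = -520551331/1132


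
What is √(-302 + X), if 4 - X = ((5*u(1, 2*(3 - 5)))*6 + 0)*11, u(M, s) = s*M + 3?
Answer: 4*√2 ≈ 5.6569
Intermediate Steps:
u(M, s) = 3 + M*s (u(M, s) = M*s + 3 = 3 + M*s)
X = 334 (X = 4 - ((5*(3 + 1*(2*(3 - 5))))*6 + 0)*11 = 4 - ((5*(3 + 1*(2*(-2))))*6 + 0)*11 = 4 - ((5*(3 + 1*(-4)))*6 + 0)*11 = 4 - ((5*(3 - 4))*6 + 0)*11 = 4 - ((5*(-1))*6 + 0)*11 = 4 - (-5*6 + 0)*11 = 4 - (-30 + 0)*11 = 4 - (-30)*11 = 4 - 1*(-330) = 4 + 330 = 334)
√(-302 + X) = √(-302 + 334) = √32 = 4*√2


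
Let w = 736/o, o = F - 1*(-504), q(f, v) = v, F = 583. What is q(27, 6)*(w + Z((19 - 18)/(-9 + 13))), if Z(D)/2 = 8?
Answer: 108768/1087 ≈ 100.06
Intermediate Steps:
o = 1087 (o = 583 - 1*(-504) = 583 + 504 = 1087)
Z(D) = 16 (Z(D) = 2*8 = 16)
w = 736/1087 ≈ 0.67709
q(27, 6)*(w + Z((19 - 18)/(-9 + 13))) = 6*(736/1087 + 16) = 6*(18128/1087) = 108768/1087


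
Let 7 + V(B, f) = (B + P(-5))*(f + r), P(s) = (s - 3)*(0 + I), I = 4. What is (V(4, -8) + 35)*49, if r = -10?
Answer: 26068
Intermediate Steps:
P(s) = -12 + 4*s (P(s) = (s - 3)*(0 + 4) = (-3 + s)*4 = -12 + 4*s)
V(B, f) = -7 + (-32 + B)*(-10 + f) (V(B, f) = -7 + (B + (-12 + 4*(-5)))*(f - 10) = -7 + (B + (-12 - 20))*(-10 + f) = -7 + (B - 32)*(-10 + f) = -7 + (-32 + B)*(-10 + f))
(V(4, -8) + 35)*49 = ((313 - 32*(-8) - 10*4 + 4*(-8)) + 35)*49 = ((313 + 256 - 40 - 32) + 35)*49 = (497 + 35)*49 = 532*49 = 26068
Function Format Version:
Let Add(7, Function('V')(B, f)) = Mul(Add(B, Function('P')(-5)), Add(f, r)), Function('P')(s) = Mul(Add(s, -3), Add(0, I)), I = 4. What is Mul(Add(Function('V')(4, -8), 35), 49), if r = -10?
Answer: 26068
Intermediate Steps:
Function('P')(s) = Add(-12, Mul(4, s)) (Function('P')(s) = Mul(Add(s, -3), Add(0, 4)) = Mul(Add(-3, s), 4) = Add(-12, Mul(4, s)))
Function('V')(B, f) = Add(-7, Mul(Add(-32, B), Add(-10, f))) (Function('V')(B, f) = Add(-7, Mul(Add(B, Add(-12, Mul(4, -5))), Add(f, -10))) = Add(-7, Mul(Add(B, Add(-12, -20)), Add(-10, f))) = Add(-7, Mul(Add(B, -32), Add(-10, f))) = Add(-7, Mul(Add(-32, B), Add(-10, f))))
Mul(Add(Function('V')(4, -8), 35), 49) = Mul(Add(Add(313, Mul(-32, -8), Mul(-10, 4), Mul(4, -8)), 35), 49) = Mul(Add(Add(313, 256, -40, -32), 35), 49) = Mul(Add(497, 35), 49) = Mul(532, 49) = 26068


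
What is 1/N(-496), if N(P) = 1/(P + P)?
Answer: -992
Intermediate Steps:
N(P) = 1/(2*P)
1/N(-496) = 1/((½)/(-496)) = 1/((½)*(-1/496)) = 1/(-1/992) = -992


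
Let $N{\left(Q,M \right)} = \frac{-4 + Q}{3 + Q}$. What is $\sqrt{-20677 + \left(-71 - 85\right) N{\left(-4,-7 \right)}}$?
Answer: $5 i \sqrt{877} \approx 148.07 i$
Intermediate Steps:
$N{\left(Q,M \right)} = \frac{-4 + Q}{3 + Q}$
$\sqrt{-20677 + \left(-71 - 85\right) N{\left(-4,-7 \right)}} = \sqrt{-20677 + \left(-71 - 85\right) \frac{-4 - 4}{3 - 4}} = \sqrt{-20677 - 156 \frac{1}{-1} \left(-8\right)} = \sqrt{-20677 - 156 \left(\left(-1\right) \left(-8\right)\right)} = \sqrt{-20677 - 1248} = \sqrt{-21925} = 5 i \sqrt{877}$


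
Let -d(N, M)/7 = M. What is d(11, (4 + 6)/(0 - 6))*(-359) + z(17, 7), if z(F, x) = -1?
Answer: -12568/3 ≈ -4189.3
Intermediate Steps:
d(N, M) = -7*M
d(11, (4 + 6)/(0 - 6))*(-359) + z(17, 7) = -7*(4 + 6)/(0 - 6)*(-359) - 1 = -70/(-6)*(-359) - 1 = -70*(-1)/6*(-359) - 1 = -7*(-5/3)*(-359) - 1 = (35/3)*(-359) - 1 = -12565/3 - 1 = -12568/3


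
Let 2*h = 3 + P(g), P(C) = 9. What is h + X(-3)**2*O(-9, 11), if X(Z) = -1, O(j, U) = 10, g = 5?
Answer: 16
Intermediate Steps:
h = 6 (h = (3 + 9)/2 = (1/2)*12 = 6)
h + X(-3)**2*O(-9, 11) = 6 + (-1)**2*10 = 6 + 1*10 = 6 + 10 = 16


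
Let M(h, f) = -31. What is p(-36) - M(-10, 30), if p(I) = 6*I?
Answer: -185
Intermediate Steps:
p(-36) - M(-10, 30) = 6*(-36) - 1*(-31) = -216 + 31 = -185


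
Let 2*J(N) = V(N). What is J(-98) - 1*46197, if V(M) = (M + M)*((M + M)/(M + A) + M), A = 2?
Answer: -441517/12 ≈ -36793.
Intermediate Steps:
V(M) = 2*M*(M + 2*M/(2 + M)) (V(M) = (M + M)*((M + M)/(M + 2) + M) = (2*M)*((2*M)/(2 + M) + M) = (2*M)*(2*M/(2 + M) + M) = (2*M)*(M + 2*M/(2 + M)) = 2*M*(M + 2*M/(2 + M)))
J(N) = N**2*(4 + N)/(2 + N) (J(N) = (2*N**2*(4 + N)/(2 + N))/2 = N**2*(4 + N)/(2 + N))
J(-98) - 1*46197 = (-98)**2*(4 - 98)/(2 - 98) - 1*46197 = 9604*(-94)/(-96) - 46197 = 9604*(-1/96)*(-94) - 46197 = 112847/12 - 46197 = -441517/12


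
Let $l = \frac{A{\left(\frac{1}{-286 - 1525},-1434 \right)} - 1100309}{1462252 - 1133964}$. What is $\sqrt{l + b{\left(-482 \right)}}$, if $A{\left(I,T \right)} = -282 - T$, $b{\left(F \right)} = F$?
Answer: $\frac{i \sqrt{3269214458014}}{82072} \approx 22.031 i$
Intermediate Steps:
$l = - \frac{1099157}{328288}$ ($l = \frac{\left(-282 - -1434\right) - 1100309}{1462252 - 1133964} = \frac{\left(-282 + 1434\right) - 1100309}{328288} = \left(1152 - 1100309\right) \frac{1}{328288} = \left(-1099157\right) \frac{1}{328288} = - \frac{1099157}{328288} \approx -3.3481$)
$\sqrt{l + b{\left(-482 \right)}} = \sqrt{- \frac{1099157}{328288} - 482} = \sqrt{- \frac{159333973}{328288}} = \frac{i \sqrt{3269214458014}}{82072}$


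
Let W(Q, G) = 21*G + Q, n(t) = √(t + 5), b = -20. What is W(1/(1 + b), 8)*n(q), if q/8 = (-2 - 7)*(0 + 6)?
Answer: 3191*I*√427/19 ≈ 3470.5*I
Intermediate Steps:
q = -432 (q = 8*((-2 - 7)*(0 + 6)) = 8*(-9*6) = 8*(-54) = -432)
n(t) = √(5 + t)
W(Q, G) = Q + 21*G
W(1/(1 + b), 8)*n(q) = (1/(1 - 20) + 21*8)*√(5 - 432) = (1/(-19) + 168)*√(-427) = (-1/19 + 168)*(I*√427) = 3191*(I*√427)/19 = 3191*I*√427/19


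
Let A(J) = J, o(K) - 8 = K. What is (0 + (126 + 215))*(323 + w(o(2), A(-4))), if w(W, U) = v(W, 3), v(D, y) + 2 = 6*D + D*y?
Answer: 140151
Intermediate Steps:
o(K) = 8 + K
v(D, y) = -2 + 6*D + D*y (v(D, y) = -2 + (6*D + D*y) = -2 + 6*D + D*y)
w(W, U) = -2 + 9*W (w(W, U) = -2 + 6*W + W*3 = -2 + 6*W + 3*W = -2 + 9*W)
(0 + (126 + 215))*(323 + w(o(2), A(-4))) = (0 + (126 + 215))*(323 + (-2 + 9*(8 + 2))) = (0 + 341)*(323 + (-2 + 9*10)) = 341*(323 + (-2 + 90)) = 341*(323 + 88) = 341*411 = 140151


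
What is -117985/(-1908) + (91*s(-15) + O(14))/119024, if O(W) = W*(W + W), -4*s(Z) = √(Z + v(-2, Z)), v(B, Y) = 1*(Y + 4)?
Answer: 877737161/14193612 - 91*I*√26/476096 ≈ 61.84 - 0.00097462*I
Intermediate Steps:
v(B, Y) = 4 + Y (v(B, Y) = 1*(4 + Y) = 4 + Y)
s(Z) = -√(4 + 2*Z)/4 (s(Z) = -√(Z + (4 + Z))/4 = -√(4 + 2*Z)/4)
O(W) = 2*W² (O(W) = W*(2*W) = 2*W²)
-117985/(-1908) + (91*s(-15) + O(14))/119024 = -117985/(-1908) + (91*(-√(4 + 2*(-15))/4) + 2*14²)/119024 = -117985*(-1/1908) + (91*(-√(4 - 30)/4) + 2*196)*(1/119024) = 117985/1908 + (91*(-I*√26/4) + 392)*(1/119024) = 117985/1908 + (-91*I*√26/4 + 392)*(1/119024) = 117985/1908 + (392 - 91*I*√26/4)*(1/119024) = 117985/1908 + (49/14878 - 91*I*√26/476096) = 877737161/14193612 - 91*I*√26/476096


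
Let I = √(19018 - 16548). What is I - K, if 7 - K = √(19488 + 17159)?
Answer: -7 + √2470 + √36647 ≈ 234.13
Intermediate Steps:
I = √2470 ≈ 49.699
K = 7 - √36647 (K = 7 - √(19488 + 17159) = 7 - √36647 ≈ -184.43)
I - K = √2470 - (7 - √36647) = √2470 + (-7 + √36647) = -7 + √2470 + √36647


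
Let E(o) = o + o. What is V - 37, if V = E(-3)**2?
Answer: -1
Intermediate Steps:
E(o) = 2*o
V = 36 (V = (2*(-3))**2 = (-6)**2 = 36)
V - 37 = 36 - 37 = -1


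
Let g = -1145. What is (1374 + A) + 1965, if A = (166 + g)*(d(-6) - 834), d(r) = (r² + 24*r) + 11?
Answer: 914788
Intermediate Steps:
d(r) = 11 + r² + 24*r
A = 911449 (A = (166 - 1145)*((11 + (-6)² + 24*(-6)) - 834) = -979*((11 + 36 - 144) - 834) = -979*(-97 - 834) = -979*(-931) = 911449)
(1374 + A) + 1965 = (1374 + 911449) + 1965 = 912823 + 1965 = 914788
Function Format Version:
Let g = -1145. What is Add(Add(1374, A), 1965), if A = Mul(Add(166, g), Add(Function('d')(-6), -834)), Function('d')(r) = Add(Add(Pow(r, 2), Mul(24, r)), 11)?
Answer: 914788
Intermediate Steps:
Function('d')(r) = Add(11, Pow(r, 2), Mul(24, r))
A = 911449 (A = Mul(Add(166, -1145), Add(Add(11, Pow(-6, 2), Mul(24, -6)), -834)) = Mul(-979, Add(Add(11, 36, -144), -834)) = Mul(-979, Add(-97, -834)) = Mul(-979, -931) = 911449)
Add(Add(1374, A), 1965) = Add(Add(1374, 911449), 1965) = Add(912823, 1965) = 914788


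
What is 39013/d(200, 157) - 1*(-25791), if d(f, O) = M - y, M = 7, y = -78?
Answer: 2231248/85 ≈ 26250.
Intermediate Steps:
d(f, O) = 85 (d(f, O) = 7 - 1*(-78) = 7 + 78 = 85)
39013/d(200, 157) - 1*(-25791) = 39013/85 - 1*(-25791) = 39013*(1/85) + 25791 = 39013/85 + 25791 = 2231248/85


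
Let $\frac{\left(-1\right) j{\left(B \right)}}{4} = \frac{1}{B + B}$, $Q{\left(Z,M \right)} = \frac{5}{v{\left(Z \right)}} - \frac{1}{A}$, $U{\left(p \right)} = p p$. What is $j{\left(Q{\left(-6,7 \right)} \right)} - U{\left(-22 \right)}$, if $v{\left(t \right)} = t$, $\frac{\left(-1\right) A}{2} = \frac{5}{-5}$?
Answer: $- \frac{965}{2} \approx -482.5$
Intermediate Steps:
$A = 2$ ($A = - 2 \frac{5}{-5} = - 2 \cdot 5 \left(- \frac{1}{5}\right) = \left(-2\right) \left(-1\right) = 2$)
$U{\left(p \right)} = p^{2}$
$Q{\left(Z,M \right)} = - \frac{1}{2} + \frac{5}{Z}$ ($Q{\left(Z,M \right)} = \frac{5}{Z} - \frac{1}{2} = - \frac{1}{2} + \frac{5}{Z}$)
$j{\left(B \right)} = - \frac{2}{B}$ ($j{\left(B \right)} = - \frac{4}{B + B} = - \frac{4}{2 B} = - 4 \frac{1}{2 B} = - \frac{2}{B}$)
$j{\left(Q{\left(-6,7 \right)} \right)} - U{\left(-22 \right)} = - \frac{2}{\frac{1}{2} \frac{1}{-6} \left(10 - -6\right)} - \left(-22\right)^{2} = - \frac{2}{\frac{1}{2} \left(- \frac{1}{6}\right) \left(10 + 6\right)} - 484 = - \frac{2}{\frac{1}{2} \left(- \frac{1}{6}\right) 16} - 484 = - \frac{2}{- \frac{4}{3}} - 484 = \left(-2\right) \left(- \frac{3}{4}\right) - 484 = \frac{3}{2} - 484 = - \frac{965}{2}$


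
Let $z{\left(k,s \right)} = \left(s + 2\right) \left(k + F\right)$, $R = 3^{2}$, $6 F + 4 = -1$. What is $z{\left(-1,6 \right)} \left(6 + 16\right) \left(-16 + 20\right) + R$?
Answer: $- \frac{3845}{3} \approx -1281.7$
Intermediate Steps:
$F = - \frac{5}{6}$ ($F = - \frac{2}{3} + \frac{1}{6} \left(-1\right) = - \frac{2}{3} - \frac{1}{6} = - \frac{5}{6} \approx -0.83333$)
$R = 9$
$z{\left(k,s \right)} = \left(2 + s\right) \left(- \frac{5}{6} + k\right)$ ($z{\left(k,s \right)} = \left(s + 2\right) \left(k - \frac{5}{6}\right) = \left(2 + s\right) \left(- \frac{5}{6} + k\right)$)
$z{\left(-1,6 \right)} \left(6 + 16\right) \left(-16 + 20\right) + R = \left(- \frac{5}{3} + 2 \left(-1\right) - 5 - 6\right) \left(6 + 16\right) \left(-16 + 20\right) + 9 = \left(- \frac{5}{3} - 2 - 5 - 6\right) 22 \cdot 4 + 9 = \left(- \frac{44}{3}\right) 88 + 9 = - \frac{3872}{3} + 9 = - \frac{3845}{3}$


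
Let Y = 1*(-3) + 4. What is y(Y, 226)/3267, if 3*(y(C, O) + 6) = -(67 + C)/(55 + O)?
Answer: -466/250371 ≈ -0.0018612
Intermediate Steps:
Y = 1 (Y = -3 + 4 = 1)
y(C, O) = -6 - (67 + C)/(3*(55 + O)) (y(C, O) = -6 + (-(67 + C)/(55 + O))/3 = -6 - (67 + C)/(3*(55 + O)))
y(Y, 226)/3267 = ((-1057 - 1*1 - 18*226)/(3*(55 + 226)))/3267 = ((⅓)*(-1057 - 1 - 4068)/281)*(1/3267) = ((⅓)*(1/281)*(-5126))*(1/3267) = -5126/843*1/3267 = -466/250371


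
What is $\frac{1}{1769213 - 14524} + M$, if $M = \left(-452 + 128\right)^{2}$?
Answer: $\frac{184200232465}{1754689} \approx 1.0498 \cdot 10^{5}$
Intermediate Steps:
$M = 104976$ ($M = \left(-324\right)^{2} = 104976$)
$\frac{1}{1769213 - 14524} + M = \frac{1}{1769213 - 14524} + 104976 = \frac{1}{1754689} + 104976 = \frac{184200232465}{1754689}$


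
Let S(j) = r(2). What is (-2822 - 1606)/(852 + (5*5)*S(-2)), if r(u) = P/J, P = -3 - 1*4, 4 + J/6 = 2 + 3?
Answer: -26568/4937 ≈ -5.3814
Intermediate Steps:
J = 6 (J = -24 + 6*(2 + 3) = -24 + 6*5 = -24 + 30 = 6)
P = -7 (P = -3 - 4 = -7)
r(u) = -7/6
S(j) = -7/6
(-2822 - 1606)/(852 + (5*5)*S(-2)) = (-2822 - 1606)/(852 + (5*5)*(-7/6)) = -4428/(852 + 25*(-7/6)) = -4428/(852 - 175/6) = -4428/4937/6 = -4428*6/4937 = -26568/4937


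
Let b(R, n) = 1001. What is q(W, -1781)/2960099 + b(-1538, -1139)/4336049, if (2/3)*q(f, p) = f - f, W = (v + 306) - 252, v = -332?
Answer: 1001/4336049 ≈ 0.00023086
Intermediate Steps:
W = -278 (W = (-332 + 306) - 252 = -26 - 252 = -278)
q(f, p) = 0 (q(f, p) = 3*(f - f)/2 = (3/2)*0 = 0)
q(W, -1781)/2960099 + b(-1538, -1139)/4336049 = 0/2960099 + 1001/4336049 = 0*(1/2960099) + 1001*(1/4336049) = 0 + 1001/4336049 = 1001/4336049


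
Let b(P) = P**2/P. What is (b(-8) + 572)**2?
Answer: 318096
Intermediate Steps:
b(P) = P
(b(-8) + 572)**2 = (-8 + 572)**2 = 564**2 = 318096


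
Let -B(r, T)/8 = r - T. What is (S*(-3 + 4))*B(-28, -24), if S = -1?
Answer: -32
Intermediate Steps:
B(r, T) = -8*r + 8*T (B(r, T) = -8*(r - T) = -8*r + 8*T)
(S*(-3 + 4))*B(-28, -24) = (-(-3 + 4))*(-8*(-28) + 8*(-24)) = (-1*1)*(224 - 192) = -1*32 = -32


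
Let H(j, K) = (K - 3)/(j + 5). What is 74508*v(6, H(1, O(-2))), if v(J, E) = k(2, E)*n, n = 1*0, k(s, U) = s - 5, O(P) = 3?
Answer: 0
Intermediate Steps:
k(s, U) = -5 + s
n = 0
H(j, K) = (-3 + K)/(5 + j)
v(J, E) = 0 (v(J, E) = (-5 + 2)*0 = -3*0 = 0)
74508*v(6, H(1, O(-2))) = 74508*0 = 0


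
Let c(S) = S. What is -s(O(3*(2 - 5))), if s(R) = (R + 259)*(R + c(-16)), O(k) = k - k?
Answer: 4144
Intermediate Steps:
O(k) = 0
s(R) = (-16 + R)*(259 + R) (s(R) = (R + 259)*(R - 16) = (259 + R)*(-16 + R) = (-16 + R)*(259 + R))
-s(O(3*(2 - 5))) = -(-4144 + 0² + 243*0) = -(-4144 + 0 + 0) = -1*(-4144) = 4144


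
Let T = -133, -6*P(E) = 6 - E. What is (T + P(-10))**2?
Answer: 165649/9 ≈ 18405.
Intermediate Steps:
P(E) = -1 + E/6 (P(E) = -(6 - E)/6 = -1 + E/6)
(T + P(-10))**2 = (-133 + (-1 + (1/6)*(-10)))**2 = (-133 + (-1 - 5/3))**2 = (-133 - 8/3)**2 = (-407/3)**2 = 165649/9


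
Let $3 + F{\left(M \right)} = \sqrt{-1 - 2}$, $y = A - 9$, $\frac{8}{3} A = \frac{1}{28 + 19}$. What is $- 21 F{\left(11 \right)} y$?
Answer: $- \frac{213003}{376} + \frac{71001 i \sqrt{3}}{376} \approx -566.5 + 327.07 i$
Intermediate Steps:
$A = \frac{3}{376}$ ($A = \frac{3}{8 \left(28 + 19\right)} = \frac{3}{8 \cdot 47} = \frac{3}{8} \cdot \frac{1}{47} = \frac{3}{376} \approx 0.0079787$)
$y = - \frac{3381}{376}$ ($y = \frac{3}{376} - 9 = - \frac{3381}{376} \approx -8.992$)
$F{\left(M \right)} = -3 + i \sqrt{3}$ ($F{\left(M \right)} = -3 + \sqrt{-1 - 2} = -3 + \sqrt{-3} = -3 + i \sqrt{3}$)
$- 21 F{\left(11 \right)} y = - 21 \left(-3 + i \sqrt{3}\right) \left(- \frac{3381}{376}\right) = \left(63 - 21 i \sqrt{3}\right) \left(- \frac{3381}{376}\right) = - \frac{213003}{376} + \frac{71001 i \sqrt{3}}{376}$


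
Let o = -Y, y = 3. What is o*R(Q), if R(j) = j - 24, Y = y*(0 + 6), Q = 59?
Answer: -630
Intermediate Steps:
Y = 18 (Y = 3*(0 + 6) = 3*6 = 18)
R(j) = -24 + j
o = -18 (o = -1*18 = -18)
o*R(Q) = -18*(-24 + 59) = -18*35 = -630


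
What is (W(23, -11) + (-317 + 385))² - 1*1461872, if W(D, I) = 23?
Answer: -1453591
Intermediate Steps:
(W(23, -11) + (-317 + 385))² - 1*1461872 = (23 + (-317 + 385))² - 1*1461872 = (23 + 68)² - 1461872 = 91² - 1461872 = 8281 - 1461872 = -1453591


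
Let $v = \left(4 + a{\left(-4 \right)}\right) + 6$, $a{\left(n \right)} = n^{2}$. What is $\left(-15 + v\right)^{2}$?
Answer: $121$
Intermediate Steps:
$v = 26$ ($v = \left(4 + \left(-4\right)^{2}\right) + 6 = \left(4 + 16\right) + 6 = 20 + 6 = 26$)
$\left(-15 + v\right)^{2} = \left(-15 + 26\right)^{2} = 11^{2} = 121$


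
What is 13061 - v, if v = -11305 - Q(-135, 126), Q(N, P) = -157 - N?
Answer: 24344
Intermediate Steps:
v = -11283 (v = -11305 - (-157 - 1*(-135)) = -11305 - (-157 + 135) = -11305 - 1*(-22) = -11305 + 22 = -11283)
13061 - v = 13061 - 1*(-11283) = 13061 + 11283 = 24344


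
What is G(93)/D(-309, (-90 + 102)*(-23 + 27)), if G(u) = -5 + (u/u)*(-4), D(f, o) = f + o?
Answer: 1/29 ≈ 0.034483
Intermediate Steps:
G(u) = -9 (G(u) = -5 + 1*(-4) = -5 - 4 = -9)
G(93)/D(-309, (-90 + 102)*(-23 + 27)) = -9/(-309 + (-90 + 102)*(-23 + 27)) = -9/(-309 + 12*4) = -9/(-309 + 48) = -9/(-261) = -9*(-1/261) = 1/29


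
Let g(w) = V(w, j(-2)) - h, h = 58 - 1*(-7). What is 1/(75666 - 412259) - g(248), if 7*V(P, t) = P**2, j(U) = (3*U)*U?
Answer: -20548666064/2356151 ≈ -8721.3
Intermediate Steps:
h = 65 (h = 58 + 7 = 65)
j(U) = 3*U**2
V(P, t) = P**2/7
g(w) = -65 + w**2/7 (g(w) = w**2/7 - 1*65 = w**2/7 - 65 = -65 + w**2/7)
1/(75666 - 412259) - g(248) = 1/(75666 - 412259) - (-65 + (1/7)*248**2) = 1/(-336593) - (-65 + (1/7)*61504) = -1/336593 - (-65 + 61504/7) = -1/336593 - 1*61049/7 = -1/336593 - 61049/7 = -20548666064/2356151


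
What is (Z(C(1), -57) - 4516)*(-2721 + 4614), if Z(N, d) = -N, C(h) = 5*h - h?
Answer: -8556360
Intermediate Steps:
C(h) = 4*h
(Z(C(1), -57) - 4516)*(-2721 + 4614) = (-4 - 4516)*(-2721 + 4614) = (-1*4 - 4516)*1893 = (-4 - 4516)*1893 = -4520*1893 = -8556360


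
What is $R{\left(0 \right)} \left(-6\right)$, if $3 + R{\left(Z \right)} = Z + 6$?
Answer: $-18$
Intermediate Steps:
$R{\left(Z \right)} = 3 + Z$ ($R{\left(Z \right)} = -3 + \left(Z + 6\right) = -3 + \left(6 + Z\right) = 3 + Z$)
$R{\left(0 \right)} \left(-6\right) = \left(3 + 0\right) \left(-6\right) = 3 \left(-6\right) = -18$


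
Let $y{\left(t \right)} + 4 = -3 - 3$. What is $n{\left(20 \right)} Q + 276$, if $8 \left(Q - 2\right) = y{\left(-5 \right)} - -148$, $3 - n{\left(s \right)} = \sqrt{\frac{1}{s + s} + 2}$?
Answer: $\frac{1335}{4} - \frac{693 \sqrt{10}}{80} \approx 306.36$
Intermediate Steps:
$y{\left(t \right)} = -10$ ($y{\left(t \right)} = -4 - 6 = -10$)
$n{\left(s \right)} = 3 - \sqrt{2 + \frac{1}{2 s}}$ ($n{\left(s \right)} = 3 - \sqrt{\frac{1}{s + s} + 2} = 3 - \sqrt{\frac{1}{2 s} + 2} = 3 - \sqrt{2 + \frac{1}{2 s}}$)
$Q = \frac{77}{4}$ ($Q = 2 + \frac{-10 - -148}{8} = 2 + \frac{-10 + 148}{8} = 2 + \frac{1}{8} \cdot 138 = 2 + \frac{69}{4} = \frac{77}{4} \approx 19.25$)
$n{\left(20 \right)} Q + 276 = \left(3 - \frac{\sqrt{8 + \frac{2}{20}}}{2}\right) \frac{77}{4} + 276 = \left(3 - \frac{\sqrt{8 + 2 \cdot \frac{1}{20}}}{2}\right) \frac{77}{4} + 276 = \left(3 - \frac{\sqrt{8 + \frac{1}{10}}}{2}\right) \frac{77}{4} + 276 = \left(3 - \frac{\sqrt{\frac{81}{10}}}{2}\right) \frac{77}{4} + 276 = \left(3 - \frac{\frac{9}{10} \sqrt{10}}{2}\right) \frac{77}{4} + 276 = \left(3 - \frac{9 \sqrt{10}}{20}\right) \frac{77}{4} + 276 = \left(\frac{231}{4} - \frac{693 \sqrt{10}}{80}\right) + 276 = \frac{1335}{4} - \frac{693 \sqrt{10}}{80}$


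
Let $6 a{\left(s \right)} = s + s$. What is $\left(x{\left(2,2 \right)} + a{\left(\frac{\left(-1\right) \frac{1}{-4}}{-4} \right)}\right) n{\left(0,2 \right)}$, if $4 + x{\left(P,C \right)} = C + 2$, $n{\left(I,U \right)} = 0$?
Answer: $0$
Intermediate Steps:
$x{\left(P,C \right)} = -2 + C$ ($x{\left(P,C \right)} = -4 + \left(C + 2\right) = -4 + \left(2 + C\right) = -2 + C$)
$a{\left(s \right)} = \frac{s}{3}$ ($a{\left(s \right)} = \frac{s + s}{6} = \frac{2 s}{6} = \frac{s}{3}$)
$\left(x{\left(2,2 \right)} + a{\left(\frac{\left(-1\right) \frac{1}{-4}}{-4} \right)}\right) n{\left(0,2 \right)} = \left(\left(-2 + 2\right) + \frac{- \frac{1}{-4} \frac{1}{-4}}{3}\right) 0 = \left(0 + \frac{\left(-1\right) \left(- \frac{1}{4}\right) \left(- \frac{1}{4}\right)}{3}\right) 0 = \left(0 + \frac{\frac{1}{4} \left(- \frac{1}{4}\right)}{3}\right) 0 = \left(0 + \frac{1}{3} \left(- \frac{1}{16}\right)\right) 0 = \left(0 - \frac{1}{48}\right) 0 = \left(- \frac{1}{48}\right) 0 = 0$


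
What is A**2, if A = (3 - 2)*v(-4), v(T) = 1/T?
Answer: 1/16 ≈ 0.062500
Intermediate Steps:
A = -1/4 (A = (3 - 2)/(-4) = 1*(-1/4) = -1/4 ≈ -0.25000)
A**2 = (-1/4)**2 = 1/16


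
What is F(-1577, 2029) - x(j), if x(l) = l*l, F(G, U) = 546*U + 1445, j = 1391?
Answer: -825602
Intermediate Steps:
F(G, U) = 1445 + 546*U
x(l) = l²
F(-1577, 2029) - x(j) = (1445 + 546*2029) - 1*1391² = (1445 + 1107834) - 1*1934881 = 1109279 - 1934881 = -825602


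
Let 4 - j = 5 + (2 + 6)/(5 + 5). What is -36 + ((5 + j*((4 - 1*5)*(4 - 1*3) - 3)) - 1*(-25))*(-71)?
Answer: -13386/5 ≈ -2677.2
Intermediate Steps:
j = -9/5 (j = 4 - (5 + (2 + 6)/(5 + 5)) = 4 - (5 + 8/10) = 4 - (5 + 8*(⅒)) = 4 - (5 + ⅘) = 4 - 1*29/5 = 4 - 29/5 = -9/5 ≈ -1.8000)
-36 + ((5 + j*((4 - 1*5)*(4 - 1*3) - 3)) - 1*(-25))*(-71) = -36 + ((5 - 9*((4 - 1*5)*(4 - 1*3) - 3)/5) - 1*(-25))*(-71) = -36 + ((5 - 9*((4 - 5)*(4 - 3) - 3)/5) + 25)*(-71) = -36 + ((5 - 9*(-1*1 - 3)/5) + 25)*(-71) = -36 + ((5 - 9*(-1 - 3)/5) + 25)*(-71) = -36 + ((5 - 9/5*(-4)) + 25)*(-71) = -36 + ((5 + 36/5) + 25)*(-71) = -36 + (61/5 + 25)*(-71) = -36 + (186/5)*(-71) = -36 - 13206/5 = -13386/5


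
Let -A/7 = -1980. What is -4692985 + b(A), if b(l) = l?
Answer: -4679125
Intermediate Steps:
A = 13860 (A = -7*(-1980) = 13860)
-4692985 + b(A) = -4692985 + 13860 = -4679125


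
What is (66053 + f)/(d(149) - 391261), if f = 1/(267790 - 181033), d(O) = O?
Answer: -2865280061/16965851892 ≈ -0.16889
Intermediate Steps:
f = 1/86757 ≈ 1.1526e-5
(66053 + f)/(d(149) - 391261) = (66053 + 1/86757)/(149 - 391261) = (5730560122/86757)/(-391112) = (5730560122/86757)*(-1/391112) = -2865280061/16965851892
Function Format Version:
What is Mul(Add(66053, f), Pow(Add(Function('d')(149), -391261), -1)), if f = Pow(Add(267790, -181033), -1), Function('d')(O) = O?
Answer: Rational(-2865280061, 16965851892) ≈ -0.16889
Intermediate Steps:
f = Rational(1, 86757) (f = Pow(86757, -1) = Rational(1, 86757) ≈ 1.1526e-5)
Mul(Add(66053, f), Pow(Add(Function('d')(149), -391261), -1)) = Mul(Add(66053, Rational(1, 86757)), Pow(Add(149, -391261), -1)) = Mul(Rational(5730560122, 86757), Pow(-391112, -1)) = Mul(Rational(5730560122, 86757), Rational(-1, 391112)) = Rational(-2865280061, 16965851892)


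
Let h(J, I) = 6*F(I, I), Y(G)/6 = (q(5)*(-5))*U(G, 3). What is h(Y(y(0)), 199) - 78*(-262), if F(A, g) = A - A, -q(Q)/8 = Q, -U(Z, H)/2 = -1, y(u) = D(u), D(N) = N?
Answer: 20436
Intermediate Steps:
y(u) = u
U(Z, H) = 2 (U(Z, H) = -2*(-1) = 2)
q(Q) = -8*Q
Y(G) = 2400 (Y(G) = 6*((-8*5*(-5))*2) = 6*(-40*(-5)*2) = 6*(200*2) = 6*400 = 2400)
F(A, g) = 0
h(J, I) = 0 (h(J, I) = 6*0 = 0)
h(Y(y(0)), 199) - 78*(-262) = 0 - 78*(-262) = 0 + 20436 = 20436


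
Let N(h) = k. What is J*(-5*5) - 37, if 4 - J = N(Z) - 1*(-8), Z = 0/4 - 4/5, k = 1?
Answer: 88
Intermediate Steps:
Z = -4/5 (Z = 0*(1/4) - 4*1/5 = 0 - 4/5 = -4/5 ≈ -0.80000)
N(h) = 1
J = -5 (J = 4 - (1 - 1*(-8)) = 4 - (1 + 8) = 4 - 1*9 = 4 - 9 = -5)
J*(-5*5) - 37 = -(-25)*5 - 37 = -5*(-25) - 37 = 125 - 37 = 88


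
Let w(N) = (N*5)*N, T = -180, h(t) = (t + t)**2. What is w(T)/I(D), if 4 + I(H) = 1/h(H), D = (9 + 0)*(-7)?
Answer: -2571912000/63503 ≈ -40501.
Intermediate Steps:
h(t) = 4*t**2 (h(t) = (2*t)**2 = 4*t**2)
w(N) = 5*N**2 (w(N) = (5*N)*N = 5*N**2)
D = -63 (D = 9*(-7) = -63)
I(H) = -4 + 1/(4*H**2)
w(T)/I(D) = (5*(-180)**2)/(-4 + (1/4)/(-63)**2) = (5*32400)/(-4 + (1/4)*(1/3969)) = 162000/(-4 + 1/15876) = 162000/(-63503/15876) = 162000*(-15876/63503) = -2571912000/63503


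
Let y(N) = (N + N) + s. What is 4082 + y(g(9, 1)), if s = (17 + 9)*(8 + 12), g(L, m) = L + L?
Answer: 4638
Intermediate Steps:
g(L, m) = 2*L
s = 520 (s = 26*20 = 520)
y(N) = 520 + 2*N (y(N) = (N + N) + 520 = 2*N + 520 = 520 + 2*N)
4082 + y(g(9, 1)) = 4082 + (520 + 2*(2*9)) = 4082 + (520 + 2*18) = 4082 + (520 + 36) = 4082 + 556 = 4638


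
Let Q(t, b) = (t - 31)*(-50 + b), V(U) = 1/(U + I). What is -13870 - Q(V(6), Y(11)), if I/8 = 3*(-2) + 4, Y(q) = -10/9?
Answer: -139136/9 ≈ -15460.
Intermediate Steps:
Y(q) = -10/9 (Y(q) = -10*1/9 = -10/9)
I = -16 (I = 8*(3*(-2) + 4) = 8*(-6 + 4) = 8*(-2) = -16)
V(U) = 1/(-16 + U) (V(U) = 1/(U - 16) = 1/(-16 + U))
Q(t, b) = (-50 + b)*(-31 + t) (Q(t, b) = (-31 + t)*(-50 + b) = (-50 + b)*(-31 + t))
-13870 - Q(V(6), Y(11)) = -13870 - (1550 - 50/(-16 + 6) - 31*(-10/9) - 10/(9*(-16 + 6))) = -13870 - (1550 - 50/(-10) + 310/9 - 10/9/(-10)) = -13870 - (1550 - 50*(-1/10) + 310/9 - 10/9*(-1/10)) = -13870 - (1550 + 5 + 310/9 + 1/9) = -13870 - 1*14306/9 = -13870 - 14306/9 = -139136/9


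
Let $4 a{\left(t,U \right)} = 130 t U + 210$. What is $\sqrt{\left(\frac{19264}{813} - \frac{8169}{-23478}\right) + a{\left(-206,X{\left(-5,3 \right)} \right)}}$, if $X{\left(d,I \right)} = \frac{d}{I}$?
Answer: $\frac{\sqrt{2320454191830099}}{454467} \approx 105.99$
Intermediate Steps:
$a{\left(t,U \right)} = \frac{105}{2} + \frac{65 U t}{2}$ ($a{\left(t,U \right)} = \frac{130 t U + 210}{4} = \frac{130 U t + 210}{4} = \frac{210 + 130 U t}{4} = \frac{105}{2} + \frac{65 U t}{2}$)
$\sqrt{\left(\frac{19264}{813} - \frac{8169}{-23478}\right) + a{\left(-206,X{\left(-5,3 \right)} \right)}} = \sqrt{\left(\frac{19264}{813} - \frac{8169}{-23478}\right) + \left(\frac{105}{2} + \frac{65}{2} \left(- \frac{5}{3}\right) \left(-206\right)\right)} = \sqrt{\left(19264 \cdot \frac{1}{813} - - \frac{389}{1118}\right) + \left(\frac{105}{2} + \frac{65}{2} \left(\left(-5\right) \frac{1}{3}\right) \left(-206\right)\right)} = \sqrt{\left(\frac{19264}{813} + \frac{389}{1118}\right) + \left(\frac{105}{2} + \frac{65}{2} \left(- \frac{5}{3}\right) \left(-206\right)\right)} = \sqrt{\frac{21853409}{908934} + \left(\frac{105}{2} + \frac{33475}{3}\right)} = \sqrt{\frac{21853409}{908934} + \frac{67265}{6}} = \sqrt{\frac{5105880497}{454467}} = \frac{\sqrt{2320454191830099}}{454467}$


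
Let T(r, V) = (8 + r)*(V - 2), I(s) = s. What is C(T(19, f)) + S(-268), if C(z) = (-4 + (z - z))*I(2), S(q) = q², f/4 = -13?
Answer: 71816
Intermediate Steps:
f = -52 (f = 4*(-13) = -52)
T(r, V) = (-2 + V)*(8 + r) (T(r, V) = (8 + r)*(-2 + V) = (-2 + V)*(8 + r))
C(z) = -8 (C(z) = (-4 + (z - z))*2 = (-4 + 0)*2 = -4*2 = -8)
C(T(19, f)) + S(-268) = -8 + (-268)² = -8 + 71824 = 71816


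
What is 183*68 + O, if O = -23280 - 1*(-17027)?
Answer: 6191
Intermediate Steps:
O = -6253 (O = -23280 + 17027 = -6253)
183*68 + O = 183*68 - 6253 = 12444 - 6253 = 6191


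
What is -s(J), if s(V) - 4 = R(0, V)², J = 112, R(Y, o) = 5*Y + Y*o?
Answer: -4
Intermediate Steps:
s(V) = 4 (s(V) = 4 + (0*(5 + V))² = 4 + 0² = 4 + 0 = 4)
-s(J) = -1*4 = -4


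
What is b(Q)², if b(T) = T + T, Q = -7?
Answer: 196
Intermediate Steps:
b(T) = 2*T
b(Q)² = (2*(-7))² = (-14)² = 196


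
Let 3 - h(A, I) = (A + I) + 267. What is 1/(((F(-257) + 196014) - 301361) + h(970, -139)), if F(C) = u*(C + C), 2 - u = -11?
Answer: -1/113124 ≈ -8.8399e-6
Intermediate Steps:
u = 13 (u = 2 - 1*(-11) = 2 + 11 = 13)
h(A, I) = -264 - A - I (h(A, I) = 3 - ((A + I) + 267) = 3 - (267 + A + I) = 3 + (-267 - A - I) = -264 - A - I)
F(C) = 26*C (F(C) = 13*(C + C) = 13*(2*C) = 26*C)
1/(((F(-257) + 196014) - 301361) + h(970, -139)) = 1/(((26*(-257) + 196014) - 301361) + (-264 - 1*970 - 1*(-139))) = 1/(((-6682 + 196014) - 301361) + (-264 - 970 + 139)) = 1/((189332 - 301361) - 1095) = 1/(-112029 - 1095) = 1/(-113124) = -1/113124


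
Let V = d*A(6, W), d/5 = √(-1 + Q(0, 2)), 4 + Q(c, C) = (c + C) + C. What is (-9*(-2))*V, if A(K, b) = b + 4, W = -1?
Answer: 270*I ≈ 270.0*I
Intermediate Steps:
Q(c, C) = -4 + c + 2*C (Q(c, C) = -4 + ((c + C) + C) = -4 + ((C + c) + C) = -4 + (c + 2*C) = -4 + c + 2*C)
A(K, b) = 4 + b
d = 5*I (d = 5*√(-1 + (-4 + 0 + 2*2)) = 5*√(-1 + (-4 + 0 + 4)) = 5*√(-1 + 0) = 5*√(-1) = 5*I ≈ 5.0*I)
V = 15*I (V = (5*I)*(4 - 1) = (5*I)*3 = 15*I ≈ 15.0*I)
(-9*(-2))*V = (-9*(-2))*(15*I) = 18*(15*I) = 270*I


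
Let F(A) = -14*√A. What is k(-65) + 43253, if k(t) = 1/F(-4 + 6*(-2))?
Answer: 43253 + I/56 ≈ 43253.0 + 0.017857*I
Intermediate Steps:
k(t) = I/56 (k(t) = 1/(-14*√(-4 + 6*(-2))) = 1/(-14*√(-4 - 12)) = 1/(-56*I) = I/56)
k(-65) + 43253 = I/56 + 43253 = 43253 + I/56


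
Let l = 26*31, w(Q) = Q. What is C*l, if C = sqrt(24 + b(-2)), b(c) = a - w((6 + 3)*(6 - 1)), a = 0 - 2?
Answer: 806*I*sqrt(23) ≈ 3865.4*I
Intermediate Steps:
a = -2
b(c) = -47 (b(c) = -2 - (6 + 3)*(6 - 1) = -2 - 9*5 = -2 - 1*45 = -2 - 45 = -47)
l = 806
C = I*sqrt(23) (C = sqrt(24 - 47) = sqrt(-23) = I*sqrt(23) ≈ 4.7958*I)
C*l = (I*sqrt(23))*806 = 806*I*sqrt(23)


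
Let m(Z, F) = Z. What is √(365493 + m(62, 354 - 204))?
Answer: √365555 ≈ 604.61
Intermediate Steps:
√(365493 + m(62, 354 - 204)) = √(365493 + 62) = √365555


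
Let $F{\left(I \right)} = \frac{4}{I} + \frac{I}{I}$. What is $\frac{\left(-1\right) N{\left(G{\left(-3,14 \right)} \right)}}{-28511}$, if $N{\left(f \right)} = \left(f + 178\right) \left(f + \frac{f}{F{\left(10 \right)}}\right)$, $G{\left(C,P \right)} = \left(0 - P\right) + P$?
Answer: $0$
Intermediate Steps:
$F{\left(I \right)} = 1 + \frac{4}{I}$ ($F{\left(I \right)} = \frac{4}{I} + 1 = 1 + \frac{4}{I}$)
$G{\left(C,P \right)} = 0$ ($G{\left(C,P \right)} = - P + P = 0$)
$N{\left(f \right)} = \frac{12 f \left(178 + f\right)}{7}$ ($N{\left(f \right)} = \left(f + 178\right) \left(f + \frac{f}{\frac{1}{10} \left(4 + 10\right)}\right) = \left(178 + f\right) \left(f + \frac{f}{\frac{1}{10} \cdot 14}\right) = \left(178 + f\right) \left(f + \frac{f}{\frac{7}{5}}\right) = \left(178 + f\right) \left(f + f \frac{5}{7}\right) = \left(178 + f\right) \left(f + \frac{5 f}{7}\right) = \left(178 + f\right) \frac{12 f}{7} = \frac{12 f \left(178 + f\right)}{7}$)
$\frac{\left(-1\right) N{\left(G{\left(-3,14 \right)} \right)}}{-28511} = \frac{\left(-1\right) \frac{12}{7} \cdot 0 \left(178 + 0\right)}{-28511} = - \frac{12 \cdot 0 \cdot 178}{7} \left(- \frac{1}{28511}\right) = \left(-1\right) 0 \left(- \frac{1}{28511}\right) = 0 \left(- \frac{1}{28511}\right) = 0$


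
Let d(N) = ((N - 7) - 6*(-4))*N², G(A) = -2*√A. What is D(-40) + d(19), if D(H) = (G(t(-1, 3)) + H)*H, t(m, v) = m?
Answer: 14596 + 80*I ≈ 14596.0 + 80.0*I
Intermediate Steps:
d(N) = N²*(17 + N) (d(N) = ((-7 + N) + 24)*N² = (17 + N)*N² = N²*(17 + N))
D(H) = H*(H - 2*I) (D(H) = (-2*I + H)*H = (H - 2*I)*H = H*(H - 2*I))
D(-40) + d(19) = -40*(-40 - 2*I) + 19²*(17 + 19) = (1600 + 80*I) + 361*36 = (1600 + 80*I) + 12996 = 14596 + 80*I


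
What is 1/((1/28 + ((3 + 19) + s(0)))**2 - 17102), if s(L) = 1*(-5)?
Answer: -784/13180439 ≈ -5.9482e-5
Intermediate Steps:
s(L) = -5
1/((1/28 + ((3 + 19) + s(0)))**2 - 17102) = 1/((1/28 + ((3 + 19) - 5))**2 - 17102) = 1/((1/28 + (22 - 5))**2 - 17102) = 1/((1/28 + 17)**2 - 17102) = 1/((477/28)**2 - 17102) = 1/(227529/784 - 17102) = 1/(-13180439/784) = -784/13180439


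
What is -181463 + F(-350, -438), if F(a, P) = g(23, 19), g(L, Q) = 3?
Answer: -181460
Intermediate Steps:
F(a, P) = 3
-181463 + F(-350, -438) = -181463 + 3 = -181460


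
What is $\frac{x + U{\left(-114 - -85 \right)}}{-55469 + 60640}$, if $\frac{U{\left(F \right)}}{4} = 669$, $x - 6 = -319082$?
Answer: $- \frac{316400}{5171} \approx -61.187$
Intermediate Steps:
$x = -319076$ ($x = 6 - 319082 = -319076$)
$U{\left(F \right)} = 2676$ ($U{\left(F \right)} = 4 \cdot 669 = 2676$)
$\frac{x + U{\left(-114 - -85 \right)}}{-55469 + 60640} = \frac{-319076 + 2676}{-55469 + 60640} = - \frac{316400}{5171}$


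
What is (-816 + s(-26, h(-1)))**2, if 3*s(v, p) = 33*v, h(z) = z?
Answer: 1214404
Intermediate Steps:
s(v, p) = 11*v (s(v, p) = (33*v)/3 = 11*v)
(-816 + s(-26, h(-1)))**2 = (-816 + 11*(-26))**2 = (-816 - 286)**2 = (-1102)**2 = 1214404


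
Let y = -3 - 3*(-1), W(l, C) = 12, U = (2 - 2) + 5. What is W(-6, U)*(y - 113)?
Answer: -1356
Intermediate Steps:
U = 5 (U = 0 + 5 = 5)
y = 0 (y = -3 + 3 = 0)
W(-6, U)*(y - 113) = 12*(0 - 113) = 12*(-113) = -1356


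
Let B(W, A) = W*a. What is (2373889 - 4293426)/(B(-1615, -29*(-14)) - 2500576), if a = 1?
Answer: 1919537/2502191 ≈ 0.76714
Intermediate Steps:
B(W, A) = W (B(W, A) = W*1 = W)
(2373889 - 4293426)/(B(-1615, -29*(-14)) - 2500576) = (2373889 - 4293426)/(-1615 - 2500576) = -1919537/(-2502191) = -1919537*(-1/2502191) = 1919537/2502191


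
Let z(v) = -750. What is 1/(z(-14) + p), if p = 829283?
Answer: 1/828533 ≈ 1.2070e-6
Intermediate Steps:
1/(z(-14) + p) = 1/(-750 + 829283) = 1/828533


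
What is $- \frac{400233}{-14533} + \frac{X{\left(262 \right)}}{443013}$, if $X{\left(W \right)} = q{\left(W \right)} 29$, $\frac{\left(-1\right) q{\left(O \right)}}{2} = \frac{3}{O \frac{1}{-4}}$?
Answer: $\frac{7742469447761}{281139446233} \approx 27.54$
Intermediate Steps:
$q{\left(O \right)} = \frac{24}{O}$ ($q{\left(O \right)} = - 2 \frac{3}{O \frac{1}{-4}} = - 2 \frac{3}{O \left(- \frac{1}{4}\right)} = - 2 \frac{3}{\left(- \frac{1}{4}\right) O} = - 2 \cdot 3 \left(- \frac{4}{O}\right) = - 2 \left(- \frac{12}{O}\right) = \frac{24}{O}$)
$X{\left(W \right)} = \frac{696}{W}$ ($X{\left(W \right)} = \frac{24}{W} 29 = \frac{696}{W}$)
$- \frac{400233}{-14533} + \frac{X{\left(262 \right)}}{443013} = - \frac{400233}{-14533} + \frac{696 \cdot \frac{1}{262}}{443013} = \left(-400233\right) \left(- \frac{1}{14533}\right) + 696 \cdot \frac{1}{262} \cdot \frac{1}{443013} = \frac{400233}{14533} + \frac{348}{131} \cdot \frac{1}{443013} = \frac{400233}{14533} + \frac{116}{19344901} = \frac{7742469447761}{281139446233}$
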